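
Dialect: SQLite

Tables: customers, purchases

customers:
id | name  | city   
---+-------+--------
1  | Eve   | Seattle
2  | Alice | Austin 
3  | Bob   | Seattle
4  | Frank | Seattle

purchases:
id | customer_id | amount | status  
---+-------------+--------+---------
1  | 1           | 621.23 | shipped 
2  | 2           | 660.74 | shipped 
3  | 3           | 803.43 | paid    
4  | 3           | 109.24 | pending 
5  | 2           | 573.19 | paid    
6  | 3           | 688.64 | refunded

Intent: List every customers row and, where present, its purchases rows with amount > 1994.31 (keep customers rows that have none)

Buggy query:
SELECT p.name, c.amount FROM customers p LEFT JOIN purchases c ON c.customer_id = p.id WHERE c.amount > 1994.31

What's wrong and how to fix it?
Bug: A WHERE condition on the right-hand table after LEFT JOIN drops unmatched parents

Fix: Move the right-table condition into the ON clause so unmatched parents are kept

Corrected query:
SELECT p.name, c.amount FROM customers p LEFT JOIN purchases c ON c.customer_id = p.id AND c.amount > 1994.31

Result:
name  | amount
------+-------
Eve   | NULL  
Alice | NULL  
Bob   | NULL  
Frank | NULL  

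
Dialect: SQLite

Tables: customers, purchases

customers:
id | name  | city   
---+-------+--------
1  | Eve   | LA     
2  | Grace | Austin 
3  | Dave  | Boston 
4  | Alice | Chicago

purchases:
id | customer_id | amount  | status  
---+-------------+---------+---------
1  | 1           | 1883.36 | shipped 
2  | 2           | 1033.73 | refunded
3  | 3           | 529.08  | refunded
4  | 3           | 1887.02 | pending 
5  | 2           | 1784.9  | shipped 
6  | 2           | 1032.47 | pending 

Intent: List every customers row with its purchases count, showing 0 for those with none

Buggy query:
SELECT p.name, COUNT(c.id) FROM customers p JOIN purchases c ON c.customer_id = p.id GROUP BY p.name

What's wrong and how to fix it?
Bug: An inner join excludes parents with zero children

Fix: Switch to LEFT JOIN to retain unmatched parent rows

Corrected query:
SELECT p.name, COUNT(c.id) FROM customers p LEFT JOIN purchases c ON c.customer_id = p.id GROUP BY p.name

Result:
name  | COUNT(c.id)
------+------------
Alice | 0          
Dave  | 2          
Eve   | 1          
Grace | 3          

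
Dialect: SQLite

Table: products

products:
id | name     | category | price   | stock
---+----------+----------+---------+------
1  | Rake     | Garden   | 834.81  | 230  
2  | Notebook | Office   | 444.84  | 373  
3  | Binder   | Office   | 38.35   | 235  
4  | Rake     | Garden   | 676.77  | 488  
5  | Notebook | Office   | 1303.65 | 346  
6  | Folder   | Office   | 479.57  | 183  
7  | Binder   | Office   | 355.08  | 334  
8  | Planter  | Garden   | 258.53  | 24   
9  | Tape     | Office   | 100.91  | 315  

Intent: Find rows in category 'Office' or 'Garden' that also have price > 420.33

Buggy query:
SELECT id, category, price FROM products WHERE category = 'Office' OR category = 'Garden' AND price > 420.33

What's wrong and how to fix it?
Bug: Without parentheses, AND is evaluated before OR, so the price filter only applies to the 'Garden' branch

Fix: Add parentheses around the OR so the AND applies to both alternatives

Corrected query:
SELECT id, category, price FROM products WHERE (category = 'Office' OR category = 'Garden') AND price > 420.33

Result:
id | category | price  
---+----------+--------
1  | Garden   | 834.81 
2  | Office   | 444.84 
4  | Garden   | 676.77 
5  | Office   | 1303.65
6  | Office   | 479.57 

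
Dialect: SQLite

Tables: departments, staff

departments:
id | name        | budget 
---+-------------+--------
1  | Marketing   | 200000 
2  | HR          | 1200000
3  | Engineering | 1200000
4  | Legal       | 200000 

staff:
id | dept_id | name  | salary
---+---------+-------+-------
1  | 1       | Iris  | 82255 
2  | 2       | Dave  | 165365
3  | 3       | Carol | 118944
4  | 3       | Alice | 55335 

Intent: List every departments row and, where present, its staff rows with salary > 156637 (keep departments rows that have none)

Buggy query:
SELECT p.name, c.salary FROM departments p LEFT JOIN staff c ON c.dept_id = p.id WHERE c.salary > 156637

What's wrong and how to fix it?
Bug: A WHERE condition on the right-hand table after LEFT JOIN drops unmatched parents

Fix: Put 'c.salary > 156637' in the JOIN's ON clause instead of WHERE

Corrected query:
SELECT p.name, c.salary FROM departments p LEFT JOIN staff c ON c.dept_id = p.id AND c.salary > 156637

Result:
name        | salary
------------+-------
Marketing   | NULL  
HR          | 165365
Engineering | NULL  
Legal       | NULL  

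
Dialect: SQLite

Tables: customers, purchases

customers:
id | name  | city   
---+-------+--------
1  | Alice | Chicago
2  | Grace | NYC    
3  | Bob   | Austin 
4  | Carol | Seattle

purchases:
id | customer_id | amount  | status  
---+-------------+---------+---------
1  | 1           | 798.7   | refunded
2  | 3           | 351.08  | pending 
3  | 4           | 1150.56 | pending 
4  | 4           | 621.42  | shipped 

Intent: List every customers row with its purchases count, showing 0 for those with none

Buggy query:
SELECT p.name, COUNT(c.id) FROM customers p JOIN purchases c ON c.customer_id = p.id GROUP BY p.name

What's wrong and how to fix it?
Bug: INNER JOIN drops customers rows that have no matching purchases rows

Fix: Use LEFT JOIN so parents without children still appear (COUNT(c.id) gives 0)

Corrected query:
SELECT p.name, COUNT(c.id) FROM customers p LEFT JOIN purchases c ON c.customer_id = p.id GROUP BY p.name

Result:
name  | COUNT(c.id)
------+------------
Alice | 1          
Bob   | 1          
Carol | 2          
Grace | 0          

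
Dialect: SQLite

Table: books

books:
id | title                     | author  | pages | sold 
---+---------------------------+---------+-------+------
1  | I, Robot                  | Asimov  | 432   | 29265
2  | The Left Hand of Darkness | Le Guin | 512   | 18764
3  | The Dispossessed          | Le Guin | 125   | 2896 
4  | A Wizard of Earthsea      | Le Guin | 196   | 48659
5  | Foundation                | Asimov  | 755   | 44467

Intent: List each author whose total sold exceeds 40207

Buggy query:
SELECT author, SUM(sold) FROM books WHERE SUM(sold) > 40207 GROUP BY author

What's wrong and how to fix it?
Bug: Aggregate functions cannot appear in a WHERE clause

Fix: Use HAVING (which filters groups after aggregation) instead of WHERE

Corrected query:
SELECT author, SUM(sold) FROM books GROUP BY author HAVING SUM(sold) > 40207

Result:
author  | SUM(sold)
--------+----------
Asimov  | 73732    
Le Guin | 70319    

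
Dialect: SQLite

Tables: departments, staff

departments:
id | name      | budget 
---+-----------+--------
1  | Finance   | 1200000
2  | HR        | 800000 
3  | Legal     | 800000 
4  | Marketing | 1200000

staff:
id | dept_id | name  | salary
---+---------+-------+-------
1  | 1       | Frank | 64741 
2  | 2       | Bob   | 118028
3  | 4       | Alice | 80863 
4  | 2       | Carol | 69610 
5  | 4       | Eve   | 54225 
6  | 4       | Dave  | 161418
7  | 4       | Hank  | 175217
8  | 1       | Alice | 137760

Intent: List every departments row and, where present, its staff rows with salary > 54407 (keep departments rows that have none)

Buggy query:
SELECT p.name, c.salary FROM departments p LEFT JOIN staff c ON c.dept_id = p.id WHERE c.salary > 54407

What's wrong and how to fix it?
Bug: A WHERE condition on the right-hand table after LEFT JOIN drops unmatched parents

Fix: Put 'c.salary > 54407' in the JOIN's ON clause instead of WHERE

Corrected query:
SELECT p.name, c.salary FROM departments p LEFT JOIN staff c ON c.dept_id = p.id AND c.salary > 54407

Result:
name      | salary
----------+-------
Finance   | 64741 
Finance   | 137760
HR        | 69610 
HR        | 118028
Legal     | NULL  
Marketing | 80863 
Marketing | 161418
Marketing | 175217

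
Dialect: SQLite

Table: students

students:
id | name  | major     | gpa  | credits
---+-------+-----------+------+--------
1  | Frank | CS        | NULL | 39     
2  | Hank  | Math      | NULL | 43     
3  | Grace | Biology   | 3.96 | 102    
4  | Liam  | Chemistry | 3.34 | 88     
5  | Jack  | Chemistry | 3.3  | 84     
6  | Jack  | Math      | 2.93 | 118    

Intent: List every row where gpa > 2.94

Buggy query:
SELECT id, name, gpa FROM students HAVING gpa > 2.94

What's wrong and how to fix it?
Bug: This is a non-aggregate query (no GROUP BY, no aggregates), so in SQLite the HAVING clause is invalid here; a row-level condition belongs in WHERE

Fix: Replace HAVING with WHERE since the condition applies to individual rows

Corrected query:
SELECT id, name, gpa FROM students WHERE gpa > 2.94

Result:
id | name  | gpa 
---+-------+-----
3  | Grace | 3.96
4  | Liam  | 3.34
5  | Jack  | 3.3 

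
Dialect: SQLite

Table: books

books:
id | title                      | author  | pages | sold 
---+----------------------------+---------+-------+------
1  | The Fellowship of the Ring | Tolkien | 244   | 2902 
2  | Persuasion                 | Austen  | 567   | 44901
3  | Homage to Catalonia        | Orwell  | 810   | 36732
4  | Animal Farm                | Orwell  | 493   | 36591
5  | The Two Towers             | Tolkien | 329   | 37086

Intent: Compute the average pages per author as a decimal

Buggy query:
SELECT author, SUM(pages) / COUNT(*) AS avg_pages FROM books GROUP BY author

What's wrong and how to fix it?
Bug: Both operands are integers, so '/' performs integer division and truncates

Fix: Multiply by 1.0 (or CAST to REAL) to force floating-point division

Corrected query:
SELECT author, SUM(pages) * 1.0 / COUNT(*) AS avg_pages FROM books GROUP BY author

Result:
author  | avg_pages
--------+----------
Austen  | 567      
Orwell  | 651.5    
Tolkien | 286.5    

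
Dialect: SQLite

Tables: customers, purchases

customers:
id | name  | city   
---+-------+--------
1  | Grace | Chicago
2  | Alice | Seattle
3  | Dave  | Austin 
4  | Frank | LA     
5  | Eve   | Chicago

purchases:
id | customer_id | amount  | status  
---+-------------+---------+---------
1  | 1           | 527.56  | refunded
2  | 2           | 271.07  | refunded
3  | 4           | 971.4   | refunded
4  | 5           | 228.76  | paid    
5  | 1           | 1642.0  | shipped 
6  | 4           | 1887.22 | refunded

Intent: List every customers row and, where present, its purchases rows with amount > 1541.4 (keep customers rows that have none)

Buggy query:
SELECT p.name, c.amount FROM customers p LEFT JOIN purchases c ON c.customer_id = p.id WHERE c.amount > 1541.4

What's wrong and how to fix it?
Bug: Filtering c.amount in WHERE discards the NULL rows produced by LEFT JOIN, turning it into an inner join

Fix: Put 'c.amount > 1541.4' in the JOIN's ON clause instead of WHERE

Corrected query:
SELECT p.name, c.amount FROM customers p LEFT JOIN purchases c ON c.customer_id = p.id AND c.amount > 1541.4

Result:
name  | amount 
------+--------
Grace | 1642   
Alice | NULL   
Dave  | NULL   
Frank | 1887.22
Eve   | NULL   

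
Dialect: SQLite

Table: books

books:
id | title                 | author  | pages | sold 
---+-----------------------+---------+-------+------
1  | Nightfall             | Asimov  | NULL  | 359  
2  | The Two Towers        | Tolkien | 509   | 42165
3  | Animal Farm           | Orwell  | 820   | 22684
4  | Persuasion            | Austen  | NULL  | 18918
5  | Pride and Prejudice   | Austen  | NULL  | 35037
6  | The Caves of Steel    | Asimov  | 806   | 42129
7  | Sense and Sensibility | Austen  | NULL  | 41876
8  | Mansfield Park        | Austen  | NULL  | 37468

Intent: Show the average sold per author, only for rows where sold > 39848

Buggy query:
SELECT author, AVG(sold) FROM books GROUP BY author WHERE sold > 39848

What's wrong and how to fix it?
Bug: WHERE cannot follow GROUP BY

Fix: Move the WHERE clause before GROUP BY

Corrected query:
SELECT author, AVG(sold) FROM books WHERE sold > 39848 GROUP BY author

Result:
author  | AVG(sold)
--------+----------
Asimov  | 42129    
Austen  | 41876    
Tolkien | 42165    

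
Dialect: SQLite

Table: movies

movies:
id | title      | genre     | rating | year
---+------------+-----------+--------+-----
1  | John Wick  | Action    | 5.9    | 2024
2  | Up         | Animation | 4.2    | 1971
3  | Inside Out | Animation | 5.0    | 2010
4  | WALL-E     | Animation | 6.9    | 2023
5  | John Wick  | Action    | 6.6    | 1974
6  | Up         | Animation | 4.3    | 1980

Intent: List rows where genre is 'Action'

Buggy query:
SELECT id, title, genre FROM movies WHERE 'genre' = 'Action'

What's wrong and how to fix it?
Bug: 'genre' in single quotes is a string literal, not the column; the comparison is literal-vs-literal and never true

Fix: Reference the column as genre without single quotes

Corrected query:
SELECT id, title, genre FROM movies WHERE genre = 'Action'

Result:
id | title     | genre 
---+-----------+-------
1  | John Wick | Action
5  | John Wick | Action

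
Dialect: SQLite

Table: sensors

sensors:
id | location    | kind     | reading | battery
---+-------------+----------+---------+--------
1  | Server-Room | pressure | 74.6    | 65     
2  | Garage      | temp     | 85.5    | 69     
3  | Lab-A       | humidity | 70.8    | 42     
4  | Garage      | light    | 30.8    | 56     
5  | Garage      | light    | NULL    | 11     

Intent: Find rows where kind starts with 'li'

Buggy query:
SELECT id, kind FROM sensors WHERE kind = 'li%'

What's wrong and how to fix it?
Bug: '=' compares the literal string including the % character; pattern matching needs LIKE

Fix: Use LIKE for wildcard pattern matching

Corrected query:
SELECT id, kind FROM sensors WHERE kind LIKE 'li%'

Result:
id | kind 
---+------
4  | light
5  | light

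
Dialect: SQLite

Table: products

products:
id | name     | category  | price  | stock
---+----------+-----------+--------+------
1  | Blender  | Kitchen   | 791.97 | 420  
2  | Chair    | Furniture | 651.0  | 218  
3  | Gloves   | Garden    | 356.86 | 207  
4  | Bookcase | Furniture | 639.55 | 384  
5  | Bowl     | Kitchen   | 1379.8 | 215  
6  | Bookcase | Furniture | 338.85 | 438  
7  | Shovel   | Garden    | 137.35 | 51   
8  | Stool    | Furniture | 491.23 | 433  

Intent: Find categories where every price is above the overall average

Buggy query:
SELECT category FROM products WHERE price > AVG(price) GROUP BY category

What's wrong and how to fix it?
Bug: AVG() is an aggregate; it can't sit directly in WHERE

Fix: Compute the overall average in a scalar subquery and compare each group's MIN against it in HAVING

Corrected query:
SELECT category FROM products GROUP BY category HAVING MIN(price) > (SELECT AVG(price) FROM products)

Result:
category
--------
Kitchen 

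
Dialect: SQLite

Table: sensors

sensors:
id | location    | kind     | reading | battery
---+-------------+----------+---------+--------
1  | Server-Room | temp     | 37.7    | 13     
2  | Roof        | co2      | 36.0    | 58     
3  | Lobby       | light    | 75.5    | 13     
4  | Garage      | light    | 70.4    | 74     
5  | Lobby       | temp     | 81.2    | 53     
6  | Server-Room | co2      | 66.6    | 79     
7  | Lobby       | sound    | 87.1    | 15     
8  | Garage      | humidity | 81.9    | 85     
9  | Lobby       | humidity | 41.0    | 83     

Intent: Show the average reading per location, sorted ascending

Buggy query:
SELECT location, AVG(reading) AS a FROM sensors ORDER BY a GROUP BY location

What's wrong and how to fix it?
Bug: GROUP BY must precede ORDER BY

Fix: Reorder: SELECT … FROM … GROUP BY … ORDER BY …

Corrected query:
SELECT location, AVG(reading) AS a FROM sensors GROUP BY location ORDER BY a

Result:
location    | a    
------------+------
Roof        | 36   
Server-Room | 52.15
Lobby       | 71.2 
Garage      | 76.15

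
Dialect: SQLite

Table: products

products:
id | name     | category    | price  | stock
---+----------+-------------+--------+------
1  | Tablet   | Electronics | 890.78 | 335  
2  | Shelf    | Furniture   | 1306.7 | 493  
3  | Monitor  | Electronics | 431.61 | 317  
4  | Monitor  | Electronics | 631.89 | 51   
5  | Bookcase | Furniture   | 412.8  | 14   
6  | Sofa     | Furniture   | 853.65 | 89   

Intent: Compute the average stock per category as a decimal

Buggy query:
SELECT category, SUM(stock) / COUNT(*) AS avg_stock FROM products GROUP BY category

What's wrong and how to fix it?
Bug: SUM(stock) and COUNT(*) are both integers; the division truncates the fractional part

Fix: Cast one side to REAL so the division keeps the fractional part

Corrected query:
SELECT category, SUM(stock) * 1.0 / COUNT(*) AS avg_stock FROM products GROUP BY category

Result:
category    | avg_stock 
------------+-----------
Electronics | 234.333333
Furniture   | 198.666667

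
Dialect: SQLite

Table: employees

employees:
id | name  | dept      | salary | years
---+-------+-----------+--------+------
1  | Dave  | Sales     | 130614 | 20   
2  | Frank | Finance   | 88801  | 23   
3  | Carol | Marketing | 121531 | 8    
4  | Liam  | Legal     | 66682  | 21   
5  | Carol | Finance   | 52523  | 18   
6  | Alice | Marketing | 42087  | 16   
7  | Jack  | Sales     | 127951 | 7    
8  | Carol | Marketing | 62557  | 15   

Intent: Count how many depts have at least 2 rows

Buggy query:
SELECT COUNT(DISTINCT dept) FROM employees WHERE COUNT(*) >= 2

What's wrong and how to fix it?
Bug: WHERE filters individual rows, not groups, so a group-level COUNT is invalid there

Fix: Use a subquery that GROUPs and filters with HAVING, then count its rows

Corrected query:
SELECT COUNT(*) FROM (SELECT dept FROM employees GROUP BY dept HAVING COUNT(*) >= 2)

Result:
COUNT(*)
--------
3       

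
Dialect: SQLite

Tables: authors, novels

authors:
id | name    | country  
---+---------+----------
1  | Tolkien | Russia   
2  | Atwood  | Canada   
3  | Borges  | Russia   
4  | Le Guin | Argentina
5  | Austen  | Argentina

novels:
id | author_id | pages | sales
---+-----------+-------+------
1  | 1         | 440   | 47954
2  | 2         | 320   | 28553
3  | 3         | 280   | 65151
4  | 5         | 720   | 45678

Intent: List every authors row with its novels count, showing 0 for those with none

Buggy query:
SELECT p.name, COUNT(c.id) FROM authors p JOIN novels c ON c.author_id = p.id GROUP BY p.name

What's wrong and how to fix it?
Bug: INNER JOIN drops authors rows that have no matching novels rows

Fix: Use LEFT JOIN so parents without children still appear (COUNT(c.id) gives 0)

Corrected query:
SELECT p.name, COUNT(c.id) FROM authors p LEFT JOIN novels c ON c.author_id = p.id GROUP BY p.name

Result:
name    | COUNT(c.id)
--------+------------
Atwood  | 1          
Austen  | 1          
Borges  | 1          
Le Guin | 0          
Tolkien | 1          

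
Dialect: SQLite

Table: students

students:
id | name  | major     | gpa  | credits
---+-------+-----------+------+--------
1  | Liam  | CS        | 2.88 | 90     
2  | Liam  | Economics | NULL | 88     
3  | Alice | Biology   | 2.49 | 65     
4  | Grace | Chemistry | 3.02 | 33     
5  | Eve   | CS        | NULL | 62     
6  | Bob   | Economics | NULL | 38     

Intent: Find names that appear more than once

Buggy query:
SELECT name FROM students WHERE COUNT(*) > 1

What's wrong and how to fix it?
Bug: WHERE can't reference COUNT(*); aggregates are computed after WHERE

Fix: Group first, then use HAVING for the count condition

Corrected query:
SELECT name FROM students GROUP BY name HAVING COUNT(*) > 1

Result:
name
----
Liam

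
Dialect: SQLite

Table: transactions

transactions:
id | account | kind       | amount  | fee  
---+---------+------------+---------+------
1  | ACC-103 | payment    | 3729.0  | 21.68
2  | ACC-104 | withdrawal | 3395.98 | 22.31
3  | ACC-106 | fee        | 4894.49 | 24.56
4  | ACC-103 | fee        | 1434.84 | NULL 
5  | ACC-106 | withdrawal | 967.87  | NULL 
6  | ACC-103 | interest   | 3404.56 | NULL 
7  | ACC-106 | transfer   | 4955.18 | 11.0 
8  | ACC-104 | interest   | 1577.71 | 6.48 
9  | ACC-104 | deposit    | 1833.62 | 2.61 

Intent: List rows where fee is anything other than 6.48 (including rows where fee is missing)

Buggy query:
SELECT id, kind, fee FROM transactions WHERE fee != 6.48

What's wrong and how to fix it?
Bug: 'fee != 6.48' is unknown when fee is NULL, so NULL rows are silently excluded

Fix: Handle NULL separately with IS NULL alongside the inequality

Corrected query:
SELECT id, kind, fee FROM transactions WHERE fee != 6.48 OR fee IS NULL

Result:
id | kind       | fee  
---+------------+------
1  | payment    | 21.68
2  | withdrawal | 22.31
3  | fee        | 24.56
4  | fee        | NULL 
5  | withdrawal | NULL 
6  | interest   | NULL 
7  | transfer   | 11   
9  | deposit    | 2.61 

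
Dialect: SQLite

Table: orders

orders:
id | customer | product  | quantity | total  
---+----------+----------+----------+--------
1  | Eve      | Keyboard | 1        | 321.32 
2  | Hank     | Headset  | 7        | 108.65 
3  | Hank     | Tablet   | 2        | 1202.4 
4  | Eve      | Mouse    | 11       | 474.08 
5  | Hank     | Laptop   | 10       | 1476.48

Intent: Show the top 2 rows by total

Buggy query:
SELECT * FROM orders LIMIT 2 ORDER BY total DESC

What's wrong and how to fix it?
Bug: ORDER BY cannot follow LIMIT; LIMIT is the final clause

Fix: Swap the clauses: ORDER BY first, then LIMIT

Corrected query:
SELECT * FROM orders ORDER BY total DESC LIMIT 2

Result:
id | customer | product | quantity | total  
---+----------+---------+----------+--------
5  | Hank     | Laptop  | 10       | 1476.48
3  | Hank     | Tablet  | 2        | 1202.4 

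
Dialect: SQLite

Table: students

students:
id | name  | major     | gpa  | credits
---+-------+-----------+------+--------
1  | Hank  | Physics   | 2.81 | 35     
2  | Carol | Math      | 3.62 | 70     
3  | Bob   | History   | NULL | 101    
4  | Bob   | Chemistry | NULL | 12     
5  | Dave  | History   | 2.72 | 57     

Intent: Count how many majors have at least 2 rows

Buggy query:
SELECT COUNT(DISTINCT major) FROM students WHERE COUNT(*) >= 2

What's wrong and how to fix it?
Bug: WHERE filters individual rows, not groups, so a group-level COUNT is invalid there

Fix: Group first with HAVING COUNT(*) >= 2, then COUNT the resulting groups

Corrected query:
SELECT COUNT(*) FROM (SELECT major FROM students GROUP BY major HAVING COUNT(*) >= 2)

Result:
COUNT(*)
--------
1       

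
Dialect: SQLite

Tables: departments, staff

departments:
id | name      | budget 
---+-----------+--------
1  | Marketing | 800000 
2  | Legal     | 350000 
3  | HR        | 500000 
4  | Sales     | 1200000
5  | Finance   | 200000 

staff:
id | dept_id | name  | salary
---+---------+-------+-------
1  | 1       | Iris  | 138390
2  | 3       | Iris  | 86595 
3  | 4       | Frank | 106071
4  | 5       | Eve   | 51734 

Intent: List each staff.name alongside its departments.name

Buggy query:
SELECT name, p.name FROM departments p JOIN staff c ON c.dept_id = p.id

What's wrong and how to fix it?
Bug: 'name' exists in both joined tables, so the database can't tell which one is meant

Fix: Qualify the column with its table alias (c.name)

Corrected query:
SELECT c.name, p.name FROM departments p JOIN staff c ON c.dept_id = p.id

Result:
name  | name     
------+----------
Iris  | Marketing
Iris  | HR       
Frank | Sales    
Eve   | Finance  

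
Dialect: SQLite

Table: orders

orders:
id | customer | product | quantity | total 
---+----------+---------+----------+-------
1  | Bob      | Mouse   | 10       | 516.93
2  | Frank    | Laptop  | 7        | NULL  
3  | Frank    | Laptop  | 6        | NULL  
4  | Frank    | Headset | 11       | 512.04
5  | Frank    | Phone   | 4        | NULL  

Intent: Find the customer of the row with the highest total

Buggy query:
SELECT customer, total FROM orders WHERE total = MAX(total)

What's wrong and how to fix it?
Bug: WHERE is evaluated per row; an aggregate over the whole table isn't defined there

Fix: Wrap MAX in a scalar subquery so WHERE compares against a single value

Corrected query:
SELECT customer, total FROM orders WHERE total = (SELECT MAX(total) FROM orders)

Result:
customer | total 
---------+-------
Bob      | 516.93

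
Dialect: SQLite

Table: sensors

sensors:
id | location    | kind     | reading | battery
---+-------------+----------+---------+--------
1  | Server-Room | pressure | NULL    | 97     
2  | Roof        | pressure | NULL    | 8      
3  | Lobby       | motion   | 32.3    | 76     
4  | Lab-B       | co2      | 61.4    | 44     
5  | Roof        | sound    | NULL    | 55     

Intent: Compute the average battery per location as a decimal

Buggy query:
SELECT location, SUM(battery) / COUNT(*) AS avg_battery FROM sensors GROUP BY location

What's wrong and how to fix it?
Bug: Both operands are integers, so '/' performs integer division and truncates

Fix: Multiply by 1.0 (or CAST to REAL) to force floating-point division

Corrected query:
SELECT location, SUM(battery) * 1.0 / COUNT(*) AS avg_battery FROM sensors GROUP BY location

Result:
location    | avg_battery
------------+------------
Lab-B       | 44         
Lobby       | 76         
Roof        | 31.5       
Server-Room | 97         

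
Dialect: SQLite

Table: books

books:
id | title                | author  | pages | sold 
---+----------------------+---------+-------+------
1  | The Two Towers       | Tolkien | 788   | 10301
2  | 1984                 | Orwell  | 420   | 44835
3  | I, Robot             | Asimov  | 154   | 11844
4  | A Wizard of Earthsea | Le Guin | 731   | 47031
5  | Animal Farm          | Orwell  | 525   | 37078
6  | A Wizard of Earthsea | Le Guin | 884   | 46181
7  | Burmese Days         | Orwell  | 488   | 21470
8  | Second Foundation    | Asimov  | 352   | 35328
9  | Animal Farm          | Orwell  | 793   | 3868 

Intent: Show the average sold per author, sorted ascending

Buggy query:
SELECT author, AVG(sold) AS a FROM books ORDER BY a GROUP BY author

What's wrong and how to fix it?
Bug: GROUP BY must precede ORDER BY

Fix: Reorder: SELECT … FROM … GROUP BY … ORDER BY …

Corrected query:
SELECT author, AVG(sold) AS a FROM books GROUP BY author ORDER BY a

Result:
author  | a       
--------+---------
Tolkien | 10301   
Asimov  | 23586   
Orwell  | 26812.75
Le Guin | 46606   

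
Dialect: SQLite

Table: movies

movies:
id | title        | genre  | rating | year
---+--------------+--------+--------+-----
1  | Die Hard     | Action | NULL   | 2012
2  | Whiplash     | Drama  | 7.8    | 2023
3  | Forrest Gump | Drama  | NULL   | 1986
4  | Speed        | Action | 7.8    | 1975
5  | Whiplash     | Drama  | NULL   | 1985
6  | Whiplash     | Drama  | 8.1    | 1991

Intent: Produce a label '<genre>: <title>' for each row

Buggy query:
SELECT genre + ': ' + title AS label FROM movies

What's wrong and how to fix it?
Bug: SQLite uses || for string concatenation; + coerces text to numbers (yielding 0)

Fix: Replace + with || to concatenate text

Corrected query:
SELECT genre || ': ' || title AS label FROM movies

Result:
label              
-------------------
Action: Die Hard   
Drama: Whiplash    
Drama: Forrest Gump
Action: Speed      
Drama: Whiplash    
Drama: Whiplash    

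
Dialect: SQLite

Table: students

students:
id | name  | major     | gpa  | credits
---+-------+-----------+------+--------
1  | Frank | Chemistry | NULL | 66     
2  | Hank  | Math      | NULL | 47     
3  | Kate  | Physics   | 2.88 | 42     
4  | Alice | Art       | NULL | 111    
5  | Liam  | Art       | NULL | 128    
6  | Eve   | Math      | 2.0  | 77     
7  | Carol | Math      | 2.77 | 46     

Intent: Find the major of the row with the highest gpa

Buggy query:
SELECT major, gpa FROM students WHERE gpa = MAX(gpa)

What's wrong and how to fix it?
Bug: MAX(gpa) is an aggregate and cannot be used directly in WHERE

Fix: Use a subquery: WHERE gpa = (SELECT MAX(gpa) FROM students)

Corrected query:
SELECT major, gpa FROM students WHERE gpa = (SELECT MAX(gpa) FROM students)

Result:
major   | gpa 
--------+-----
Physics | 2.88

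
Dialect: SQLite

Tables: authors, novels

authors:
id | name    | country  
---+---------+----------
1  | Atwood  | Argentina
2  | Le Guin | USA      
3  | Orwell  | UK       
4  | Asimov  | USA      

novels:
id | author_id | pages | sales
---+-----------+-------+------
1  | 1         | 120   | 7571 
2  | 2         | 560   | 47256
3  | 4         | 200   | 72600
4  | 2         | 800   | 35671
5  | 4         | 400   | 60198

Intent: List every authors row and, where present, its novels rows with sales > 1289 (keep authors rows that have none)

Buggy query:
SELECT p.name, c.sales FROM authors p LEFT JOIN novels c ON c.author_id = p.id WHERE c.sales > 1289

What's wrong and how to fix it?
Bug: Filtering c.sales in WHERE discards the NULL rows produced by LEFT JOIN, turning it into an inner join

Fix: Move the right-table condition into the ON clause so unmatched parents are kept

Corrected query:
SELECT p.name, c.sales FROM authors p LEFT JOIN novels c ON c.author_id = p.id AND c.sales > 1289

Result:
name    | sales
--------+------
Atwood  | 7571 
Le Guin | 35671
Le Guin | 47256
Orwell  | NULL 
Asimov  | 60198
Asimov  | 72600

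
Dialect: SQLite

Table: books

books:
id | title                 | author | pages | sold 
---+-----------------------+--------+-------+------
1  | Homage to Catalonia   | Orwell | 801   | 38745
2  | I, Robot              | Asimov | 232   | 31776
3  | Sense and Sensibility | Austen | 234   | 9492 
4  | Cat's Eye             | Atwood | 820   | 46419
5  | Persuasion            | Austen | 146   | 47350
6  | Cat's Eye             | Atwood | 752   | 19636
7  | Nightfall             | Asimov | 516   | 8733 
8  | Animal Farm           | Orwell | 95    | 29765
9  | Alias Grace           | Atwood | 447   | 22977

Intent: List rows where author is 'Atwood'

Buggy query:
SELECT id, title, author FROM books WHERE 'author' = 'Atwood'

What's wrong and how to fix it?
Bug: 'author' in single quotes is a string literal, not the column; the comparison is literal-vs-literal and never true

Fix: Reference the column as author without single quotes

Corrected query:
SELECT id, title, author FROM books WHERE author = 'Atwood'

Result:
id | title       | author
---+-------------+-------
4  | Cat's Eye   | Atwood
6  | Cat's Eye   | Atwood
9  | Alias Grace | Atwood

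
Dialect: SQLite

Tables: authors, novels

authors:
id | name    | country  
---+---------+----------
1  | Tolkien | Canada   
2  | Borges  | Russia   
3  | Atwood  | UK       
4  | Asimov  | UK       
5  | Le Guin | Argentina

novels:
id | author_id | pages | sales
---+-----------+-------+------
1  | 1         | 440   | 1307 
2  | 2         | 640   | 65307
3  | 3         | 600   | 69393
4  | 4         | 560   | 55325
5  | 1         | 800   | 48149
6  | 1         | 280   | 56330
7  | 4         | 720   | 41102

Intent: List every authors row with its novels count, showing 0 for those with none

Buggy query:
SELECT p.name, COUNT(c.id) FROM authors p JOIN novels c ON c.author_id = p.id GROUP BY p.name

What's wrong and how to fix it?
Bug: INNER JOIN drops authors rows that have no matching novels rows

Fix: Use LEFT JOIN so parents without children still appear (COUNT(c.id) gives 0)

Corrected query:
SELECT p.name, COUNT(c.id) FROM authors p LEFT JOIN novels c ON c.author_id = p.id GROUP BY p.name

Result:
name    | COUNT(c.id)
--------+------------
Asimov  | 2          
Atwood  | 1          
Borges  | 1          
Le Guin | 0          
Tolkien | 3          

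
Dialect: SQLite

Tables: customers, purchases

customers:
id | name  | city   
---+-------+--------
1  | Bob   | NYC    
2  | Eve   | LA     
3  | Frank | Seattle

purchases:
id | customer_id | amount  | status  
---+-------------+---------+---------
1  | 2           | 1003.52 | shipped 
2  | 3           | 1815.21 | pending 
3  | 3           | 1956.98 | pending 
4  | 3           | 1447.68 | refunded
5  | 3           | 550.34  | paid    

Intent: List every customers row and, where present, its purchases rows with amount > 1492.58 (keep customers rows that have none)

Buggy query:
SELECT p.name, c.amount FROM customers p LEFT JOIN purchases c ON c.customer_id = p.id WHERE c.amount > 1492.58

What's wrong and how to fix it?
Bug: Filtering c.amount in WHERE discards the NULL rows produced by LEFT JOIN, turning it into an inner join

Fix: Move the right-table condition into the ON clause so unmatched parents are kept

Corrected query:
SELECT p.name, c.amount FROM customers p LEFT JOIN purchases c ON c.customer_id = p.id AND c.amount > 1492.58

Result:
name  | amount 
------+--------
Bob   | NULL   
Eve   | NULL   
Frank | 1815.21
Frank | 1956.98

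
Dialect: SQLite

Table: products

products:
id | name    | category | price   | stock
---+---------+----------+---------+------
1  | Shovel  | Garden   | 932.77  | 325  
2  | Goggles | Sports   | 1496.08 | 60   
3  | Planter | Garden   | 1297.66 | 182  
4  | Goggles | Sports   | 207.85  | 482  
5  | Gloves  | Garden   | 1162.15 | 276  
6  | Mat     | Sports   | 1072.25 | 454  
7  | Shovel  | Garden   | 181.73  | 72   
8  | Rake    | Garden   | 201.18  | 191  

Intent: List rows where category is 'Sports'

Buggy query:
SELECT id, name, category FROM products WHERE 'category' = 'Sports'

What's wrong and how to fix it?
Bug: Single quotes denote string literals in SQL; the column name is being compared as a constant string

Fix: Reference the column as category without single quotes

Corrected query:
SELECT id, name, category FROM products WHERE category = 'Sports'

Result:
id | name    | category
---+---------+---------
2  | Goggles | Sports  
4  | Goggles | Sports  
6  | Mat     | Sports  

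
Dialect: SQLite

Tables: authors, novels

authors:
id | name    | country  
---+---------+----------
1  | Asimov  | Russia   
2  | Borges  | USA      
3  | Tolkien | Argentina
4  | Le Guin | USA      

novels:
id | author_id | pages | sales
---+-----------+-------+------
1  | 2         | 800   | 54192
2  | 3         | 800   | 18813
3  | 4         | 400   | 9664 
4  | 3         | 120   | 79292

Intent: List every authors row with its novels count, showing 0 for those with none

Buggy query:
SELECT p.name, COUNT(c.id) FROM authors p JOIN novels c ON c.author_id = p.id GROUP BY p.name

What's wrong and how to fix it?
Bug: An inner join excludes parents with zero children

Fix: Use LEFT JOIN so parents without children still appear (COUNT(c.id) gives 0)

Corrected query:
SELECT p.name, COUNT(c.id) FROM authors p LEFT JOIN novels c ON c.author_id = p.id GROUP BY p.name

Result:
name    | COUNT(c.id)
--------+------------
Asimov  | 0          
Borges  | 1          
Le Guin | 1          
Tolkien | 2          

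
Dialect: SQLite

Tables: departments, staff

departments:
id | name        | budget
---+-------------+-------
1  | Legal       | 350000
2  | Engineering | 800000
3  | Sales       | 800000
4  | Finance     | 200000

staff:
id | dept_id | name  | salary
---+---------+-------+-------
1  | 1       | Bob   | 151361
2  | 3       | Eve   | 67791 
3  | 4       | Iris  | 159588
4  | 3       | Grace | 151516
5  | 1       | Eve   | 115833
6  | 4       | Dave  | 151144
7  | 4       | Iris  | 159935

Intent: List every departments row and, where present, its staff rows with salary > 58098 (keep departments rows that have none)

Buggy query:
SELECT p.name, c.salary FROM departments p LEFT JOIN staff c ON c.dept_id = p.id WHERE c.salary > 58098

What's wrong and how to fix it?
Bug: A WHERE condition on the right-hand table after LEFT JOIN drops unmatched parents

Fix: Put 'c.salary > 58098' in the JOIN's ON clause instead of WHERE

Corrected query:
SELECT p.name, c.salary FROM departments p LEFT JOIN staff c ON c.dept_id = p.id AND c.salary > 58098

Result:
name        | salary
------------+-------
Legal       | 115833
Legal       | 151361
Engineering | NULL  
Sales       | 67791 
Sales       | 151516
Finance     | 151144
Finance     | 159588
Finance     | 159935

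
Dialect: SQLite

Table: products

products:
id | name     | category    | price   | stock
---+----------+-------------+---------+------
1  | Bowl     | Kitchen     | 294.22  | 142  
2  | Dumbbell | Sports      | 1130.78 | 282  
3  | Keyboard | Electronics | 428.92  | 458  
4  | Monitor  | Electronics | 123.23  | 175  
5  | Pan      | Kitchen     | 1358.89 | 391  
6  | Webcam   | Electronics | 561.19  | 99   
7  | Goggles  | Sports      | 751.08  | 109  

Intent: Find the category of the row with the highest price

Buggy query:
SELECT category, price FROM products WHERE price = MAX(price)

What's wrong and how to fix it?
Bug: WHERE is evaluated per row; an aggregate over the whole table isn't defined there

Fix: Wrap MAX in a scalar subquery so WHERE compares against a single value

Corrected query:
SELECT category, price FROM products WHERE price = (SELECT MAX(price) FROM products)

Result:
category | price  
---------+--------
Kitchen  | 1358.89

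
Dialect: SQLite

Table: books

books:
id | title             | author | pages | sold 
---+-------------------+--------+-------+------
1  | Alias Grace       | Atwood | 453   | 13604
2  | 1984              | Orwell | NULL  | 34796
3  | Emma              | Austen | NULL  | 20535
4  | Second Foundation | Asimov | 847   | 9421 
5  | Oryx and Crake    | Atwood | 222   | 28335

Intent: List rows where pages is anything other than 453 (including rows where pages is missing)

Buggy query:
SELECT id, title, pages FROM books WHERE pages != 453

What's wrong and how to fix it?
Bug: 'pages != 453' is unknown when pages is NULL, so NULL rows are silently excluded

Fix: Add an explicit OR pages IS NULL to include the missing-value rows

Corrected query:
SELECT id, title, pages FROM books WHERE pages != 453 OR pages IS NULL

Result:
id | title             | pages
---+-------------------+------
2  | 1984              | NULL 
3  | Emma              | NULL 
4  | Second Foundation | 847  
5  | Oryx and Crake    | 222  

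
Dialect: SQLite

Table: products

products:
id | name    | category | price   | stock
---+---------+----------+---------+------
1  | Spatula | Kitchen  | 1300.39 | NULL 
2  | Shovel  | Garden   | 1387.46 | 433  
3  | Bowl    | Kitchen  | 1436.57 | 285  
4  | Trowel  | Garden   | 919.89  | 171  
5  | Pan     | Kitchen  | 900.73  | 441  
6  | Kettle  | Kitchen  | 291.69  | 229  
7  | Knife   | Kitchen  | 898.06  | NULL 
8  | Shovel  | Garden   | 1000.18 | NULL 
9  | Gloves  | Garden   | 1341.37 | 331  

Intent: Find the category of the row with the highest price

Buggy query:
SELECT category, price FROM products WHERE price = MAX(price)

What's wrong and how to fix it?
Bug: WHERE is evaluated per row; an aggregate over the whole table isn't defined there

Fix: Wrap MAX in a scalar subquery so WHERE compares against a single value

Corrected query:
SELECT category, price FROM products WHERE price = (SELECT MAX(price) FROM products)

Result:
category | price  
---------+--------
Kitchen  | 1436.57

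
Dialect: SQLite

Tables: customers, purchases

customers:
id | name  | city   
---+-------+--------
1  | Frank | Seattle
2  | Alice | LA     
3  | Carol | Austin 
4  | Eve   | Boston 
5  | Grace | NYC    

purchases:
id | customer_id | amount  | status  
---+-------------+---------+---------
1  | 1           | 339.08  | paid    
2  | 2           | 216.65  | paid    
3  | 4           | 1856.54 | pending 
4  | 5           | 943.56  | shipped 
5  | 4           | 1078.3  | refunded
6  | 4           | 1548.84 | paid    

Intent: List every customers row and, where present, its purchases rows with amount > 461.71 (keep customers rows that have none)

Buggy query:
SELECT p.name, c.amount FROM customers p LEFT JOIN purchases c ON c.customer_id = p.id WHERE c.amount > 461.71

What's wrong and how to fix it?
Bug: A WHERE condition on the right-hand table after LEFT JOIN drops unmatched parents

Fix: Move the right-table condition into the ON clause so unmatched parents are kept

Corrected query:
SELECT p.name, c.amount FROM customers p LEFT JOIN purchases c ON c.customer_id = p.id AND c.amount > 461.71

Result:
name  | amount 
------+--------
Frank | NULL   
Alice | NULL   
Carol | NULL   
Eve   | 1078.3 
Eve   | 1548.84
Eve   | 1856.54
Grace | 943.56 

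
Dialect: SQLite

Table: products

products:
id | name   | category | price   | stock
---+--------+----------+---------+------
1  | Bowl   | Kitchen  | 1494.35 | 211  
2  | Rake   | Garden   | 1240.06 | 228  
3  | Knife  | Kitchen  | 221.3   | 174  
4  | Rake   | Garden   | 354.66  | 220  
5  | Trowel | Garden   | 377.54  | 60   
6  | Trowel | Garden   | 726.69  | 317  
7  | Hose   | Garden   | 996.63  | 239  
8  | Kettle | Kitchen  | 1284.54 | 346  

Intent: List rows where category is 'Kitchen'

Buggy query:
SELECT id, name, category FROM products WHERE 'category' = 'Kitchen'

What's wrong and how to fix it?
Bug: Single quotes denote string literals in SQL; the column name is being compared as a constant string

Fix: Reference the column as category without single quotes

Corrected query:
SELECT id, name, category FROM products WHERE category = 'Kitchen'

Result:
id | name   | category
---+--------+---------
1  | Bowl   | Kitchen 
3  | Knife  | Kitchen 
8  | Kettle | Kitchen 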